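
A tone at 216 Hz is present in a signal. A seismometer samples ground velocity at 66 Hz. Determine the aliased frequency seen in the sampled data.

216 Hz mod fs = 18 Hz.
18 Hz ≤ fs/2 = 33 Hz, appears at 18 Hz.

18 Hz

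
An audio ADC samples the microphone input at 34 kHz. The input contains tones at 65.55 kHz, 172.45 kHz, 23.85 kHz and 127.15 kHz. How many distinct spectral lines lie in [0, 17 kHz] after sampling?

fs/2 = 17 kHz.
65.55 kHz mod fs = 31.55 kHz.
31.55 kHz > fs/2 = 17 kHz, folds to fs − 31.55 kHz = 2.45 kHz.
172.45 kHz mod fs = 2.45 kHz.
2.45 kHz ≤ fs/2 = 17 kHz, appears at 2.45 kHz.
23.85 kHz > fs/2 = 17 kHz, folds to fs − 23.85 kHz = 10.15 kHz.
127.15 kHz mod fs = 25.15 kHz.
25.15 kHz > fs/2 = 17 kHz, folds to fs − 25.15 kHz = 8.85 kHz.
Distinct values: {2.45 kHz, 8.85 kHz, 10.15 kHz} → 3.

3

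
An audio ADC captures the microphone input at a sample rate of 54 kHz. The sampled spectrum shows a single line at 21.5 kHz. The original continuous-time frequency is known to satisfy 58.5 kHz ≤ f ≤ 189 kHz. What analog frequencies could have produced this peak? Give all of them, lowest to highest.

75.5 kHz, 86.5 kHz, 129.5 kHz, 140.5 kHz, 183.5 kHz

Frequencies that alias to 21.5 kHz are k·fs ± 21.5 kHz for integer k ≥ 0.
k=0: 21.5 kHz.
k=1: 32.5 kHz, 75.5 kHz.
k=2: 86.5 kHz, 129.5 kHz.
k=3: 140.5 kHz, 183.5 kHz.
k=4: 194.5 kHz, 237.5 kHz.
Within [58.5 kHz, 189 kHz]: 75.5 kHz, 86.5 kHz, 129.5 kHz, 140.5 kHz, 183.5 kHz.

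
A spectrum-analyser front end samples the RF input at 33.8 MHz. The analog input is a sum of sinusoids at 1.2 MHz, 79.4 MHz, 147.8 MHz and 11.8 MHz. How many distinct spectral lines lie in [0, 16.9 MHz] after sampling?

3

fs/2 = 16.9 MHz.
1.2 MHz ≤ fs/2 = 16.9 MHz, passes unchanged.
79.4 MHz mod fs = 11.8 MHz.
11.8 MHz ≤ fs/2 = 16.9 MHz, appears at 11.8 MHz.
147.8 MHz mod fs = 12.6 MHz.
12.6 MHz ≤ fs/2 = 16.9 MHz, appears at 12.6 MHz.
11.8 MHz ≤ fs/2 = 16.9 MHz, passes unchanged.
Distinct values: {1.2 MHz, 11.8 MHz, 12.6 MHz} → 3.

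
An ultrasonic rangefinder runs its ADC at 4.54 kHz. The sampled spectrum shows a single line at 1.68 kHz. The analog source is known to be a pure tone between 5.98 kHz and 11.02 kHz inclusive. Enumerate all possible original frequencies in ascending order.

Frequencies that alias to 1.68 kHz are k·fs ± 1.68 kHz for integer k ≥ 0.
k=0: 1.68 kHz.
k=1: 2.86 kHz, 6.22 kHz.
k=2: 7.4 kHz, 10.76 kHz.
k=3: 11.94 kHz, 15.3 kHz.
Within [5.98 kHz, 11.02 kHz]: 6.22 kHz, 7.4 kHz, 10.76 kHz.

6.22 kHz, 7.4 kHz, 10.76 kHz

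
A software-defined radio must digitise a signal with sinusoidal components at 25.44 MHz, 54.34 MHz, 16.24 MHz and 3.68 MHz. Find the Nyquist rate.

Highest-frequency component: 54.34 MHz.
Nyquist rate = 2 × 54.34 MHz = 108.68 MHz.

108.68 MHz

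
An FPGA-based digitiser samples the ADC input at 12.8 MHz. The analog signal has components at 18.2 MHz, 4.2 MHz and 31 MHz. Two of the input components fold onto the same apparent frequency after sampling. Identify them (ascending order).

18.2 MHz, 31 MHz

fs/2 = 6.4 MHz.
18.2 MHz mod fs = 5.4 MHz.
5.4 MHz ≤ fs/2 = 6.4 MHz, appears at 5.4 MHz.
4.2 MHz ≤ fs/2 = 6.4 MHz, passes unchanged.
31 MHz mod fs = 5.4 MHz.
5.4 MHz ≤ fs/2 = 6.4 MHz, appears at 5.4 MHz.
18.2 MHz and 31 MHz both map to 5.4 MHz.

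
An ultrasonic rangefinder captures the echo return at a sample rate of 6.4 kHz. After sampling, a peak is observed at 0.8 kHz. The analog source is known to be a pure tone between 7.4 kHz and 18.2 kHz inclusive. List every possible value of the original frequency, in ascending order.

Frequencies that alias to 0.8 kHz are k·fs ± 0.8 kHz for integer k ≥ 0.
k=0: 0.8 kHz.
k=1: 5.6 kHz, 7.2 kHz.
k=2: 12 kHz, 13.6 kHz.
k=3: 18.4 kHz, 20 kHz.
Within [7.4 kHz, 18.2 kHz]: 12 kHz, 13.6 kHz.

12 kHz, 13.6 kHz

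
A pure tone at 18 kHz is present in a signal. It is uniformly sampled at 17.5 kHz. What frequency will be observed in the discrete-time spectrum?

18 kHz mod fs = 0.5 kHz.
0.5 kHz ≤ fs/2 = 8.75 kHz, appears at 0.5 kHz.

0.5 kHz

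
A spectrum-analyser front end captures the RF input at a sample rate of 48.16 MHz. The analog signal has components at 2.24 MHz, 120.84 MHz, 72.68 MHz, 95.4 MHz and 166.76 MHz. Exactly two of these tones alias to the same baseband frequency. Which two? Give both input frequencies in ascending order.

fs/2 = 24.08 MHz.
2.24 MHz ≤ fs/2 = 24.08 MHz, passes unchanged.
120.84 MHz mod fs = 24.52 MHz.
24.52 MHz > fs/2 = 24.08 MHz, folds to fs − 24.52 MHz = 23.64 MHz.
72.68 MHz mod fs = 24.52 MHz.
24.52 MHz > fs/2 = 24.08 MHz, folds to fs − 24.52 MHz = 23.64 MHz.
95.4 MHz mod fs = 47.24 MHz.
47.24 MHz > fs/2 = 24.08 MHz, folds to fs − 47.24 MHz = 0.92 MHz.
166.76 MHz mod fs = 22.28 MHz.
22.28 MHz ≤ fs/2 = 24.08 MHz, appears at 22.28 MHz.
72.68 MHz and 120.84 MHz both map to 23.64 MHz.

72.68 MHz, 120.84 MHz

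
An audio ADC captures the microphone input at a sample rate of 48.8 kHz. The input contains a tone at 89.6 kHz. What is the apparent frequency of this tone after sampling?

89.6 kHz mod fs = 40.8 kHz.
40.8 kHz > fs/2 = 24.4 kHz, folds to fs − 40.8 kHz = 8 kHz.

8 kHz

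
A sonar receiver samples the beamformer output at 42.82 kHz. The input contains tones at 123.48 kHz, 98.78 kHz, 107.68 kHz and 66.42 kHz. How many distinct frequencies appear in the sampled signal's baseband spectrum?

4

fs/2 = 21.41 kHz.
123.48 kHz mod fs = 37.84 kHz.
37.84 kHz > fs/2 = 21.41 kHz, folds to fs − 37.84 kHz = 4.98 kHz.
98.78 kHz mod fs = 13.14 kHz.
13.14 kHz ≤ fs/2 = 21.41 kHz, appears at 13.14 kHz.
107.68 kHz mod fs = 22.04 kHz.
22.04 kHz > fs/2 = 21.41 kHz, folds to fs − 22.04 kHz = 20.78 kHz.
66.42 kHz mod fs = 23.6 kHz.
23.6 kHz > fs/2 = 21.41 kHz, folds to fs − 23.6 kHz = 19.22 kHz.
Distinct values: {4.98 kHz, 13.14 kHz, 19.22 kHz, 20.78 kHz} → 4.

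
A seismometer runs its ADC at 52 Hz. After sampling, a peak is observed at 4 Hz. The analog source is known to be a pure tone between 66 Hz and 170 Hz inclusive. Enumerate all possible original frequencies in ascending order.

Frequencies that alias to 4 Hz are k·fs ± 4 Hz for integer k ≥ 0.
k=0: 4 Hz.
k=1: 48 Hz, 56 Hz.
k=2: 100 Hz, 108 Hz.
k=3: 152 Hz, 160 Hz.
k=4: 204 Hz, 212 Hz.
Within [66 Hz, 170 Hz]: 100 Hz, 108 Hz, 152 Hz, 160 Hz.

100 Hz, 108 Hz, 152 Hz, 160 Hz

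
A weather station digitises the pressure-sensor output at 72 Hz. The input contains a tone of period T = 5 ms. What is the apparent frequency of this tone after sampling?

T = 5 ms → f = 1/T = 200 Hz.
200 Hz mod fs = 56 Hz.
56 Hz > fs/2 = 36 Hz, folds to fs − 56 Hz = 16 Hz.

16 Hz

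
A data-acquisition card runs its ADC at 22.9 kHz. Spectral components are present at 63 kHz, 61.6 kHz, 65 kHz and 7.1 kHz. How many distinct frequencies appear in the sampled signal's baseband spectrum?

3

fs/2 = 11.45 kHz.
63 kHz mod fs = 17.2 kHz.
17.2 kHz > fs/2 = 11.45 kHz, folds to fs − 17.2 kHz = 5.7 kHz.
61.6 kHz mod fs = 15.8 kHz.
15.8 kHz > fs/2 = 11.45 kHz, folds to fs − 15.8 kHz = 7.1 kHz.
65 kHz mod fs = 19.2 kHz.
19.2 kHz > fs/2 = 11.45 kHz, folds to fs − 19.2 kHz = 3.7 kHz.
7.1 kHz ≤ fs/2 = 11.45 kHz, passes unchanged.
Distinct values: {3.7 kHz, 5.7 kHz, 7.1 kHz} → 3.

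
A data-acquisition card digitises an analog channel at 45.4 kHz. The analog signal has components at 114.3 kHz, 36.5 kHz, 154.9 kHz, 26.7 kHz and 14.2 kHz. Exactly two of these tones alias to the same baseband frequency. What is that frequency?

18.7 kHz

fs/2 = 22.7 kHz.
114.3 kHz mod fs = 23.5 kHz.
23.5 kHz > fs/2 = 22.7 kHz, folds to fs − 23.5 kHz = 21.9 kHz.
36.5 kHz > fs/2 = 22.7 kHz, folds to fs − 36.5 kHz = 8.9 kHz.
154.9 kHz mod fs = 18.7 kHz.
18.7 kHz ≤ fs/2 = 22.7 kHz, appears at 18.7 kHz.
26.7 kHz > fs/2 = 22.7 kHz, folds to fs − 26.7 kHz = 18.7 kHz.
14.2 kHz ≤ fs/2 = 22.7 kHz, passes unchanged.
26.7 kHz and 154.9 kHz both map to 18.7 kHz.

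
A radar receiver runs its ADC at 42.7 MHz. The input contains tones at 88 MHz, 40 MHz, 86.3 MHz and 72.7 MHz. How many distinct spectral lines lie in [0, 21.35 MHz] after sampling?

4

fs/2 = 21.35 MHz.
88 MHz mod fs = 2.6 MHz.
2.6 MHz ≤ fs/2 = 21.35 MHz, appears at 2.6 MHz.
40 MHz > fs/2 = 21.35 MHz, folds to fs − 40 MHz = 2.7 MHz.
86.3 MHz mod fs = 0.9 MHz.
0.9 MHz ≤ fs/2 = 21.35 MHz, appears at 0.9 MHz.
72.7 MHz mod fs = 30 MHz.
30 MHz > fs/2 = 21.35 MHz, folds to fs − 30 MHz = 12.7 MHz.
Distinct values: {0.9 MHz, 2.6 MHz, 2.7 MHz, 12.7 MHz} → 4.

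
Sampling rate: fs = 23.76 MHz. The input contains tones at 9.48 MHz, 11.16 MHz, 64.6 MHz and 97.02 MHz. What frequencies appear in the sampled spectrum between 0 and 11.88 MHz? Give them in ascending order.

1.98 MHz, 6.68 MHz, 9.48 MHz, 11.16 MHz

fs/2 = 11.88 MHz.
9.48 MHz ≤ fs/2 = 11.88 MHz, passes unchanged.
11.16 MHz ≤ fs/2 = 11.88 MHz, passes unchanged.
64.6 MHz mod fs = 17.08 MHz.
17.08 MHz > fs/2 = 11.88 MHz, folds to fs − 17.08 MHz = 6.68 MHz.
97.02 MHz mod fs = 1.98 MHz.
1.98 MHz ≤ fs/2 = 11.88 MHz, appears at 1.98 MHz.
Distinct values: {1.98 MHz, 6.68 MHz, 9.48 MHz, 11.16 MHz}.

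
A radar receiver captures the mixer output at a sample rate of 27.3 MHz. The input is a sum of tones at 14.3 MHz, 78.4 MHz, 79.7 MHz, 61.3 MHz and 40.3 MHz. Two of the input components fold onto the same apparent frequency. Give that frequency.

fs/2 = 13.65 MHz.
14.3 MHz > fs/2 = 13.65 MHz, folds to fs − 14.3 MHz = 13 MHz.
78.4 MHz mod fs = 23.8 MHz.
23.8 MHz > fs/2 = 13.65 MHz, folds to fs − 23.8 MHz = 3.5 MHz.
79.7 MHz mod fs = 25.1 MHz.
25.1 MHz > fs/2 = 13.65 MHz, folds to fs − 25.1 MHz = 2.2 MHz.
61.3 MHz mod fs = 6.7 MHz.
6.7 MHz ≤ fs/2 = 13.65 MHz, appears at 6.7 MHz.
40.3 MHz mod fs = 13 MHz.
13 MHz ≤ fs/2 = 13.65 MHz, appears at 13 MHz.
14.3 MHz and 40.3 MHz both map to 13 MHz.

13 MHz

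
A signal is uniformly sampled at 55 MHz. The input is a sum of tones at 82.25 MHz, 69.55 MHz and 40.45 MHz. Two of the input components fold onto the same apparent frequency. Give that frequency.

fs/2 = 27.5 MHz.
82.25 MHz mod fs = 27.25 MHz.
27.25 MHz ≤ fs/2 = 27.5 MHz, appears at 27.25 MHz.
69.55 MHz mod fs = 14.55 MHz.
14.55 MHz ≤ fs/2 = 27.5 MHz, appears at 14.55 MHz.
40.45 MHz > fs/2 = 27.5 MHz, folds to fs − 40.45 MHz = 14.55 MHz.
40.45 MHz and 69.55 MHz both map to 14.55 MHz.

14.55 MHz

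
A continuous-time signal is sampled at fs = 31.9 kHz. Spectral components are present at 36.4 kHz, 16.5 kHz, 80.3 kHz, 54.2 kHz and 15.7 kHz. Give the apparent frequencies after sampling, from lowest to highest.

4.5 kHz, 9.6 kHz, 15.4 kHz, 15.7 kHz

fs/2 = 15.95 kHz.
36.4 kHz mod fs = 4.5 kHz.
4.5 kHz ≤ fs/2 = 15.95 kHz, appears at 4.5 kHz.
16.5 kHz > fs/2 = 15.95 kHz, folds to fs − 16.5 kHz = 15.4 kHz.
80.3 kHz mod fs = 16.5 kHz.
16.5 kHz > fs/2 = 15.95 kHz, folds to fs − 16.5 kHz = 15.4 kHz.
54.2 kHz mod fs = 22.3 kHz.
22.3 kHz > fs/2 = 15.95 kHz, folds to fs − 22.3 kHz = 9.6 kHz.
15.7 kHz ≤ fs/2 = 15.95 kHz, passes unchanged.
Distinct values: {4.5 kHz, 9.6 kHz, 15.4 kHz, 15.7 kHz}.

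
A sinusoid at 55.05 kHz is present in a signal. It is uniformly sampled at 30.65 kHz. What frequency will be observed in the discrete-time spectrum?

55.05 kHz mod fs = 24.4 kHz.
24.4 kHz > fs/2 = 15.325 kHz, folds to fs − 24.4 kHz = 6.25 kHz.

6.25 kHz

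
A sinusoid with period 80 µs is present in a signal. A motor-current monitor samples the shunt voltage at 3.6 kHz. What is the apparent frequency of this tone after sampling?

1.7 kHz

T = 80 µs → f = 1/T = 12.5 kHz.
12.5 kHz mod fs = 1.7 kHz.
1.7 kHz ≤ fs/2 = 1.8 kHz, appears at 1.7 kHz.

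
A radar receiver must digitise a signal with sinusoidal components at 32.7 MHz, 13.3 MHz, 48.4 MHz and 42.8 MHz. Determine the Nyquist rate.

Highest-frequency component: 48.4 MHz.
Nyquist rate = 2 × 48.4 MHz = 96.8 MHz.

96.8 MHz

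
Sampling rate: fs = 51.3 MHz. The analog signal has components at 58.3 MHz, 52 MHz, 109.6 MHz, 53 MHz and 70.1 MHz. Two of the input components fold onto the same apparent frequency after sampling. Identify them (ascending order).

58.3 MHz, 109.6 MHz

fs/2 = 25.65 MHz.
58.3 MHz mod fs = 7 MHz.
7 MHz ≤ fs/2 = 25.65 MHz, appears at 7 MHz.
52 MHz mod fs = 0.7 MHz.
0.7 MHz ≤ fs/2 = 25.65 MHz, appears at 0.7 MHz.
109.6 MHz mod fs = 7 MHz.
7 MHz ≤ fs/2 = 25.65 MHz, appears at 7 MHz.
53 MHz mod fs = 1.7 MHz.
1.7 MHz ≤ fs/2 = 25.65 MHz, appears at 1.7 MHz.
70.1 MHz mod fs = 18.8 MHz.
18.8 MHz ≤ fs/2 = 25.65 MHz, appears at 18.8 MHz.
58.3 MHz and 109.6 MHz both map to 7 MHz.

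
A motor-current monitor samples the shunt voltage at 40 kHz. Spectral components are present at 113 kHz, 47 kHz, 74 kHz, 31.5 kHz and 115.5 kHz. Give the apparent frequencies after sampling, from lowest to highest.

fs/2 = 20 kHz.
113 kHz mod fs = 33 kHz.
33 kHz > fs/2 = 20 kHz, folds to fs − 33 kHz = 7 kHz.
47 kHz mod fs = 7 kHz.
7 kHz ≤ fs/2 = 20 kHz, appears at 7 kHz.
74 kHz mod fs = 34 kHz.
34 kHz > fs/2 = 20 kHz, folds to fs − 34 kHz = 6 kHz.
31.5 kHz > fs/2 = 20 kHz, folds to fs − 31.5 kHz = 8.5 kHz.
115.5 kHz mod fs = 35.5 kHz.
35.5 kHz > fs/2 = 20 kHz, folds to fs − 35.5 kHz = 4.5 kHz.
Distinct values: {4.5 kHz, 6 kHz, 7 kHz, 8.5 kHz}.

4.5 kHz, 6 kHz, 7 kHz, 8.5 kHz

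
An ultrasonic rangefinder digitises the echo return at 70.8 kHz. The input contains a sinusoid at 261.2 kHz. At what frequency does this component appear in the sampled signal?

22 kHz

261.2 kHz mod fs = 48.8 kHz.
48.8 kHz > fs/2 = 35.4 kHz, folds to fs − 48.8 kHz = 22 kHz.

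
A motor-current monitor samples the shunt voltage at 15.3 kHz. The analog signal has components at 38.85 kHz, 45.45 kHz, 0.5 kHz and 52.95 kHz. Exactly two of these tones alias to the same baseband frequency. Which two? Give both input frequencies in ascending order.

38.85 kHz, 52.95 kHz

fs/2 = 7.65 kHz.
38.85 kHz mod fs = 8.25 kHz.
8.25 kHz > fs/2 = 7.65 kHz, folds to fs − 8.25 kHz = 7.05 kHz.
45.45 kHz mod fs = 14.85 kHz.
14.85 kHz > fs/2 = 7.65 kHz, folds to fs − 14.85 kHz = 0.45 kHz.
0.5 kHz ≤ fs/2 = 7.65 kHz, passes unchanged.
52.95 kHz mod fs = 7.05 kHz.
7.05 kHz ≤ fs/2 = 7.65 kHz, appears at 7.05 kHz.
38.85 kHz and 52.95 kHz both map to 7.05 kHz.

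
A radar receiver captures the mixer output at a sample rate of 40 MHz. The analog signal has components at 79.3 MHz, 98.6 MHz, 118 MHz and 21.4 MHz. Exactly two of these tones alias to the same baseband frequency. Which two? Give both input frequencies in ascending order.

21.4 MHz, 98.6 MHz

fs/2 = 20 MHz.
79.3 MHz mod fs = 39.3 MHz.
39.3 MHz > fs/2 = 20 MHz, folds to fs − 39.3 MHz = 0.7 MHz.
98.6 MHz mod fs = 18.6 MHz.
18.6 MHz ≤ fs/2 = 20 MHz, appears at 18.6 MHz.
118 MHz mod fs = 38 MHz.
38 MHz > fs/2 = 20 MHz, folds to fs − 38 MHz = 2 MHz.
21.4 MHz > fs/2 = 20 MHz, folds to fs − 21.4 MHz = 18.6 MHz.
21.4 MHz and 98.6 MHz both map to 18.6 MHz.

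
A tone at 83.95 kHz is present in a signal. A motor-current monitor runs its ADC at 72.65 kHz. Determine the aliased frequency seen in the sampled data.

11.3 kHz

83.95 kHz mod fs = 11.3 kHz.
11.3 kHz ≤ fs/2 = 36.325 kHz, appears at 11.3 kHz.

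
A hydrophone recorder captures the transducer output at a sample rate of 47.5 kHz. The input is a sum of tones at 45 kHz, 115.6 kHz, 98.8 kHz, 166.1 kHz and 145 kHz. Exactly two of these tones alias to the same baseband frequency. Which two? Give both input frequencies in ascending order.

45 kHz, 145 kHz

fs/2 = 23.75 kHz.
45 kHz > fs/2 = 23.75 kHz, folds to fs − 45 kHz = 2.5 kHz.
115.6 kHz mod fs = 20.6 kHz.
20.6 kHz ≤ fs/2 = 23.75 kHz, appears at 20.6 kHz.
98.8 kHz mod fs = 3.8 kHz.
3.8 kHz ≤ fs/2 = 23.75 kHz, appears at 3.8 kHz.
166.1 kHz mod fs = 23.6 kHz.
23.6 kHz ≤ fs/2 = 23.75 kHz, appears at 23.6 kHz.
145 kHz mod fs = 2.5 kHz.
2.5 kHz ≤ fs/2 = 23.75 kHz, appears at 2.5 kHz.
45 kHz and 145 kHz both map to 2.5 kHz.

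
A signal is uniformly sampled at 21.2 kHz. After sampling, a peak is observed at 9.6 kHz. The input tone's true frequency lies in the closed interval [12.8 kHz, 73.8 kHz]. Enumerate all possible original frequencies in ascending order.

Frequencies that alias to 9.6 kHz are k·fs ± 9.6 kHz for integer k ≥ 0.
k=0: 9.6 kHz.
k=1: 11.6 kHz, 30.8 kHz.
k=2: 32.8 kHz, 52 kHz.
k=3: 54 kHz, 73.2 kHz.
k=4: 75.2 kHz, 94.4 kHz.
Within [12.8 kHz, 73.8 kHz]: 30.8 kHz, 32.8 kHz, 52 kHz, 54 kHz, 73.2 kHz.

30.8 kHz, 32.8 kHz, 52 kHz, 54 kHz, 73.2 kHz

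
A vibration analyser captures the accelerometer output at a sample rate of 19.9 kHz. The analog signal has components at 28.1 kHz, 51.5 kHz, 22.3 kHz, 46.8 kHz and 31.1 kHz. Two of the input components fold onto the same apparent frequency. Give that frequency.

fs/2 = 9.95 kHz.
28.1 kHz mod fs = 8.2 kHz.
8.2 kHz ≤ fs/2 = 9.95 kHz, appears at 8.2 kHz.
51.5 kHz mod fs = 11.7 kHz.
11.7 kHz > fs/2 = 9.95 kHz, folds to fs − 11.7 kHz = 8.2 kHz.
22.3 kHz mod fs = 2.4 kHz.
2.4 kHz ≤ fs/2 = 9.95 kHz, appears at 2.4 kHz.
46.8 kHz mod fs = 7 kHz.
7 kHz ≤ fs/2 = 9.95 kHz, appears at 7 kHz.
31.1 kHz mod fs = 11.2 kHz.
11.2 kHz > fs/2 = 9.95 kHz, folds to fs − 11.2 kHz = 8.7 kHz.
28.1 kHz and 51.5 kHz both map to 8.2 kHz.

8.2 kHz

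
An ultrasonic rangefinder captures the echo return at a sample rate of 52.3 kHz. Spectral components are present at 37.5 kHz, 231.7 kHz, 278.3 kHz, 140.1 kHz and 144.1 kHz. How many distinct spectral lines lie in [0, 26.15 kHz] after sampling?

4

fs/2 = 26.15 kHz.
37.5 kHz > fs/2 = 26.15 kHz, folds to fs − 37.5 kHz = 14.8 kHz.
231.7 kHz mod fs = 22.5 kHz.
22.5 kHz ≤ fs/2 = 26.15 kHz, appears at 22.5 kHz.
278.3 kHz mod fs = 16.8 kHz.
16.8 kHz ≤ fs/2 = 26.15 kHz, appears at 16.8 kHz.
140.1 kHz mod fs = 35.5 kHz.
35.5 kHz > fs/2 = 26.15 kHz, folds to fs − 35.5 kHz = 16.8 kHz.
144.1 kHz mod fs = 39.5 kHz.
39.5 kHz > fs/2 = 26.15 kHz, folds to fs − 39.5 kHz = 12.8 kHz.
Distinct values: {12.8 kHz, 14.8 kHz, 16.8 kHz, 22.5 kHz} → 4.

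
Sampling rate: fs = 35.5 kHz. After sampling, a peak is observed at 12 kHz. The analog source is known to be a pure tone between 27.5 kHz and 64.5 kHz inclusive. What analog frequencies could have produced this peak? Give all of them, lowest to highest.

47.5 kHz, 59 kHz

Frequencies that alias to 12 kHz are k·fs ± 12 kHz for integer k ≥ 0.
k=0: 12 kHz.
k=1: 23.5 kHz, 47.5 kHz.
k=2: 59 kHz, 83 kHz.
k=3: 94.5 kHz, 118.5 kHz.
Within [27.5 kHz, 64.5 kHz]: 47.5 kHz, 59 kHz.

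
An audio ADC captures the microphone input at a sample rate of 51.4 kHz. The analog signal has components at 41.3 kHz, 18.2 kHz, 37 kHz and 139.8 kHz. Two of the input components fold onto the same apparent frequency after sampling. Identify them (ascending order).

fs/2 = 25.7 kHz.
41.3 kHz > fs/2 = 25.7 kHz, folds to fs − 41.3 kHz = 10.1 kHz.
18.2 kHz ≤ fs/2 = 25.7 kHz, passes unchanged.
37 kHz > fs/2 = 25.7 kHz, folds to fs − 37 kHz = 14.4 kHz.
139.8 kHz mod fs = 37 kHz.
37 kHz > fs/2 = 25.7 kHz, folds to fs − 37 kHz = 14.4 kHz.
37 kHz and 139.8 kHz both map to 14.4 kHz.

37 kHz, 139.8 kHz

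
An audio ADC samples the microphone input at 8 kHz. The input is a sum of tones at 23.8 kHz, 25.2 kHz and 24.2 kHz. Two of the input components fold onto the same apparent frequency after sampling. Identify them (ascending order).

23.8 kHz, 24.2 kHz

fs/2 = 4 kHz.
23.8 kHz mod fs = 7.8 kHz.
7.8 kHz > fs/2 = 4 kHz, folds to fs − 7.8 kHz = 0.2 kHz.
25.2 kHz mod fs = 1.2 kHz.
1.2 kHz ≤ fs/2 = 4 kHz, appears at 1.2 kHz.
24.2 kHz mod fs = 0.2 kHz.
0.2 kHz ≤ fs/2 = 4 kHz, appears at 0.2 kHz.
23.8 kHz and 24.2 kHz both map to 0.2 kHz.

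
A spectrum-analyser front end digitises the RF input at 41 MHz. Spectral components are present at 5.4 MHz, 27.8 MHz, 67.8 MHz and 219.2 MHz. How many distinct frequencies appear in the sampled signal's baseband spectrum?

3

fs/2 = 20.5 MHz.
5.4 MHz ≤ fs/2 = 20.5 MHz, passes unchanged.
27.8 MHz > fs/2 = 20.5 MHz, folds to fs − 27.8 MHz = 13.2 MHz.
67.8 MHz mod fs = 26.8 MHz.
26.8 MHz > fs/2 = 20.5 MHz, folds to fs − 26.8 MHz = 14.2 MHz.
219.2 MHz mod fs = 14.2 MHz.
14.2 MHz ≤ fs/2 = 20.5 MHz, appears at 14.2 MHz.
Distinct values: {5.4 MHz, 13.2 MHz, 14.2 MHz} → 3.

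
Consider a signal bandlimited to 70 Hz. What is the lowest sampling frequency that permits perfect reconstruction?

140 Hz

Nyquist rate = 2 × 70 Hz = 140 Hz.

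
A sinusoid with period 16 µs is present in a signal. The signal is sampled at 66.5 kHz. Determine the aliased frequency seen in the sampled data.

T = 16 µs → f = 1/T = 62.5 kHz.
62.5 kHz > fs/2 = 33.25 kHz, folds to fs − 62.5 kHz = 4 kHz.

4 kHz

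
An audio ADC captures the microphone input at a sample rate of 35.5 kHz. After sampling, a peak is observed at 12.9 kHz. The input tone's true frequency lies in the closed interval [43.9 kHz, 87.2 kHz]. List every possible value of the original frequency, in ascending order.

48.4 kHz, 58.1 kHz, 83.9 kHz

Frequencies that alias to 12.9 kHz are k·fs ± 12.9 kHz for integer k ≥ 0.
k=0: 12.9 kHz.
k=1: 22.6 kHz, 48.4 kHz.
k=2: 58.1 kHz, 83.9 kHz.
k=3: 93.6 kHz, 119.4 kHz.
Within [43.9 kHz, 87.2 kHz]: 48.4 kHz, 58.1 kHz, 83.9 kHz.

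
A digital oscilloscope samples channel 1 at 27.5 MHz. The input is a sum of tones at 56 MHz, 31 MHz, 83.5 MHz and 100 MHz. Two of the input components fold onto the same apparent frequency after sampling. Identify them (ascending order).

fs/2 = 13.75 MHz.
56 MHz mod fs = 1 MHz.
1 MHz ≤ fs/2 = 13.75 MHz, appears at 1 MHz.
31 MHz mod fs = 3.5 MHz.
3.5 MHz ≤ fs/2 = 13.75 MHz, appears at 3.5 MHz.
83.5 MHz mod fs = 1 MHz.
1 MHz ≤ fs/2 = 13.75 MHz, appears at 1 MHz.
100 MHz mod fs = 17.5 MHz.
17.5 MHz > fs/2 = 13.75 MHz, folds to fs − 17.5 MHz = 10 MHz.
56 MHz and 83.5 MHz both map to 1 MHz.

56 MHz, 83.5 MHz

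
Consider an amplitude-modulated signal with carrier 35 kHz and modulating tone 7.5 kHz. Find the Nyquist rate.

85 kHz

AM sidebands sit at fc ± fm = 27.5 kHz and 42.5 kHz.
Highest-frequency component: 42.5 kHz.
Nyquist rate = 2 × 42.5 kHz = 85 kHz.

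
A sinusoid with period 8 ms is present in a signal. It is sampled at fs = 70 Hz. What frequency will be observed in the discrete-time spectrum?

T = 8 ms → f = 1/T = 125 Hz.
125 Hz mod fs = 55 Hz.
55 Hz > fs/2 = 35 Hz, folds to fs − 55 Hz = 15 Hz.

15 Hz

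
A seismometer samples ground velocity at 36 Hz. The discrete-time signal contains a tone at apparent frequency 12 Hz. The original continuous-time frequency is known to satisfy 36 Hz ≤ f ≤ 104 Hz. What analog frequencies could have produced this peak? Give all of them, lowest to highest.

Frequencies that alias to 12 Hz are k·fs ± 12 Hz for integer k ≥ 0.
k=0: 12 Hz.
k=1: 24 Hz, 48 Hz.
k=2: 60 Hz, 84 Hz.
k=3: 96 Hz, 120 Hz.
k=4: 132 Hz, 156 Hz.
Within [36 Hz, 104 Hz]: 48 Hz, 60 Hz, 84 Hz, 96 Hz.

48 Hz, 60 Hz, 84 Hz, 96 Hz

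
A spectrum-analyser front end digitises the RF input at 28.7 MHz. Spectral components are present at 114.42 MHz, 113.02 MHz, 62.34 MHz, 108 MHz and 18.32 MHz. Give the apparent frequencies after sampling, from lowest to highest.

0.38 MHz, 1.78 MHz, 4.94 MHz, 6.8 MHz, 10.38 MHz

fs/2 = 14.35 MHz.
114.42 MHz mod fs = 28.32 MHz.
28.32 MHz > fs/2 = 14.35 MHz, folds to fs − 28.32 MHz = 0.38 MHz.
113.02 MHz mod fs = 26.92 MHz.
26.92 MHz > fs/2 = 14.35 MHz, folds to fs − 26.92 MHz = 1.78 MHz.
62.34 MHz mod fs = 4.94 MHz.
4.94 MHz ≤ fs/2 = 14.35 MHz, appears at 4.94 MHz.
108 MHz mod fs = 21.9 MHz.
21.9 MHz > fs/2 = 14.35 MHz, folds to fs − 21.9 MHz = 6.8 MHz.
18.32 MHz > fs/2 = 14.35 MHz, folds to fs − 18.32 MHz = 10.38 MHz.
Distinct values: {0.38 MHz, 1.78 MHz, 4.94 MHz, 6.8 MHz, 10.38 MHz}.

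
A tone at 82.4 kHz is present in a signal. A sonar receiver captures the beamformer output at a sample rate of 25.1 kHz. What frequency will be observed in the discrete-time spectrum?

82.4 kHz mod fs = 7.1 kHz.
7.1 kHz ≤ fs/2 = 12.55 kHz, appears at 7.1 kHz.

7.1 kHz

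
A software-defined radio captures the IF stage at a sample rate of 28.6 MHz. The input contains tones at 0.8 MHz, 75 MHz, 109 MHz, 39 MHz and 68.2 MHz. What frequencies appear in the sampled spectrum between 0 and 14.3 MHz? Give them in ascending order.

fs/2 = 14.3 MHz.
0.8 MHz ≤ fs/2 = 14.3 MHz, passes unchanged.
75 MHz mod fs = 17.8 MHz.
17.8 MHz > fs/2 = 14.3 MHz, folds to fs − 17.8 MHz = 10.8 MHz.
109 MHz mod fs = 23.2 MHz.
23.2 MHz > fs/2 = 14.3 MHz, folds to fs − 23.2 MHz = 5.4 MHz.
39 MHz mod fs = 10.4 MHz.
10.4 MHz ≤ fs/2 = 14.3 MHz, appears at 10.4 MHz.
68.2 MHz mod fs = 11 MHz.
11 MHz ≤ fs/2 = 14.3 MHz, appears at 11 MHz.
Distinct values: {0.8 MHz, 5.4 MHz, 10.4 MHz, 10.8 MHz, 11 MHz}.

0.8 MHz, 5.4 MHz, 10.4 MHz, 10.8 MHz, 11 MHz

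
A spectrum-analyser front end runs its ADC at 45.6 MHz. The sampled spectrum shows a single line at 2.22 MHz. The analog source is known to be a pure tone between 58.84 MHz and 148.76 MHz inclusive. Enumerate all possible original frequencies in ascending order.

88.98 MHz, 93.42 MHz, 134.58 MHz, 139.02 MHz

Frequencies that alias to 2.22 MHz are k·fs ± 2.22 MHz for integer k ≥ 0.
k=0: 2.22 MHz.
k=1: 43.38 MHz, 47.82 MHz.
k=2: 88.98 MHz, 93.42 MHz.
k=3: 134.58 MHz, 139.02 MHz.
k=4: 180.18 MHz, 184.62 MHz.
Within [58.84 MHz, 148.76 MHz]: 88.98 MHz, 93.42 MHz, 134.58 MHz, 139.02 MHz.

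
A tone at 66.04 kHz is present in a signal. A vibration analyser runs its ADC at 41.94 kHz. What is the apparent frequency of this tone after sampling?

66.04 kHz mod fs = 24.1 kHz.
24.1 kHz > fs/2 = 20.97 kHz, folds to fs − 24.1 kHz = 17.84 kHz.

17.84 kHz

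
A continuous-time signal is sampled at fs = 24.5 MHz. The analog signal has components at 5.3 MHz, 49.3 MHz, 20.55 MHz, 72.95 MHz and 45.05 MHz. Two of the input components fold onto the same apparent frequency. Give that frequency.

3.95 MHz

fs/2 = 12.25 MHz.
5.3 MHz ≤ fs/2 = 12.25 MHz, passes unchanged.
49.3 MHz mod fs = 0.3 MHz.
0.3 MHz ≤ fs/2 = 12.25 MHz, appears at 0.3 MHz.
20.55 MHz > fs/2 = 12.25 MHz, folds to fs − 20.55 MHz = 3.95 MHz.
72.95 MHz mod fs = 23.95 MHz.
23.95 MHz > fs/2 = 12.25 MHz, folds to fs − 23.95 MHz = 0.55 MHz.
45.05 MHz mod fs = 20.55 MHz.
20.55 MHz > fs/2 = 12.25 MHz, folds to fs − 20.55 MHz = 3.95 MHz.
20.55 MHz and 45.05 MHz both map to 3.95 MHz.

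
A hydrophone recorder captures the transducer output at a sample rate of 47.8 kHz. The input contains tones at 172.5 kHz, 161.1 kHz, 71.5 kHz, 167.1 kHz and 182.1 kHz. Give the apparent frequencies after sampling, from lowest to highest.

fs/2 = 23.9 kHz.
172.5 kHz mod fs = 29.1 kHz.
29.1 kHz > fs/2 = 23.9 kHz, folds to fs − 29.1 kHz = 18.7 kHz.
161.1 kHz mod fs = 17.7 kHz.
17.7 kHz ≤ fs/2 = 23.9 kHz, appears at 17.7 kHz.
71.5 kHz mod fs = 23.7 kHz.
23.7 kHz ≤ fs/2 = 23.9 kHz, appears at 23.7 kHz.
167.1 kHz mod fs = 23.7 kHz.
23.7 kHz ≤ fs/2 = 23.9 kHz, appears at 23.7 kHz.
182.1 kHz mod fs = 38.7 kHz.
38.7 kHz > fs/2 = 23.9 kHz, folds to fs − 38.7 kHz = 9.1 kHz.
Distinct values: {9.1 kHz, 17.7 kHz, 18.7 kHz, 23.7 kHz}.

9.1 kHz, 17.7 kHz, 18.7 kHz, 23.7 kHz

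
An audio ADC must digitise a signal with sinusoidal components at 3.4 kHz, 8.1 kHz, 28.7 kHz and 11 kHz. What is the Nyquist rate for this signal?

57.4 kHz

Highest-frequency component: 28.7 kHz.
Nyquist rate = 2 × 28.7 kHz = 57.4 kHz.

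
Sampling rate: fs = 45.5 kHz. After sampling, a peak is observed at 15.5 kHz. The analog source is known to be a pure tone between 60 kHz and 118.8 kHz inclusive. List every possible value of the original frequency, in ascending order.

61 kHz, 75.5 kHz, 106.5 kHz

Frequencies that alias to 15.5 kHz are k·fs ± 15.5 kHz for integer k ≥ 0.
k=0: 15.5 kHz.
k=1: 30 kHz, 61 kHz.
k=2: 75.5 kHz, 106.5 kHz.
k=3: 121 kHz, 152 kHz.
Within [60 kHz, 118.8 kHz]: 61 kHz, 75.5 kHz, 106.5 kHz.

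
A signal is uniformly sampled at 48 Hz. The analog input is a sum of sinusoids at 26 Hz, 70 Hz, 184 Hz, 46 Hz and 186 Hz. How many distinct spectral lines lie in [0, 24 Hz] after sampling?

fs/2 = 24 Hz.
26 Hz > fs/2 = 24 Hz, folds to fs − 26 Hz = 22 Hz.
70 Hz mod fs = 22 Hz.
22 Hz ≤ fs/2 = 24 Hz, appears at 22 Hz.
184 Hz mod fs = 40 Hz.
40 Hz > fs/2 = 24 Hz, folds to fs − 40 Hz = 8 Hz.
46 Hz > fs/2 = 24 Hz, folds to fs − 46 Hz = 2 Hz.
186 Hz mod fs = 42 Hz.
42 Hz > fs/2 = 24 Hz, folds to fs − 42 Hz = 6 Hz.
Distinct values: {2 Hz, 6 Hz, 8 Hz, 22 Hz} → 4.

4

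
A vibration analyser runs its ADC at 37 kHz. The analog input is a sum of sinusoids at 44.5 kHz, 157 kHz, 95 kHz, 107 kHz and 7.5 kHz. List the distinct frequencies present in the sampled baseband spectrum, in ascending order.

4 kHz, 7.5 kHz, 9 kHz, 16 kHz

fs/2 = 18.5 kHz.
44.5 kHz mod fs = 7.5 kHz.
7.5 kHz ≤ fs/2 = 18.5 kHz, appears at 7.5 kHz.
157 kHz mod fs = 9 kHz.
9 kHz ≤ fs/2 = 18.5 kHz, appears at 9 kHz.
95 kHz mod fs = 21 kHz.
21 kHz > fs/2 = 18.5 kHz, folds to fs − 21 kHz = 16 kHz.
107 kHz mod fs = 33 kHz.
33 kHz > fs/2 = 18.5 kHz, folds to fs − 33 kHz = 4 kHz.
7.5 kHz ≤ fs/2 = 18.5 kHz, passes unchanged.
Distinct values: {4 kHz, 7.5 kHz, 9 kHz, 16 kHz}.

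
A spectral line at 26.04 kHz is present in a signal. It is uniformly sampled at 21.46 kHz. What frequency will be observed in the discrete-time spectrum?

26.04 kHz mod fs = 4.58 kHz.
4.58 kHz ≤ fs/2 = 10.73 kHz, appears at 4.58 kHz.

4.58 kHz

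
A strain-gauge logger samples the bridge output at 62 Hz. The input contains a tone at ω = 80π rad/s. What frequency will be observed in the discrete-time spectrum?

ω = 80π rad/s → f = ω/(2π) = 40 Hz.
40 Hz > fs/2 = 31 Hz, folds to fs − 40 Hz = 22 Hz.

22 Hz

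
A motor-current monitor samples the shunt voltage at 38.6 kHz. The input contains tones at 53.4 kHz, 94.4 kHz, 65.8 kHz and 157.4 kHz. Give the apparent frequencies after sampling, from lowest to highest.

fs/2 = 19.3 kHz.
53.4 kHz mod fs = 14.8 kHz.
14.8 kHz ≤ fs/2 = 19.3 kHz, appears at 14.8 kHz.
94.4 kHz mod fs = 17.2 kHz.
17.2 kHz ≤ fs/2 = 19.3 kHz, appears at 17.2 kHz.
65.8 kHz mod fs = 27.2 kHz.
27.2 kHz > fs/2 = 19.3 kHz, folds to fs − 27.2 kHz = 11.4 kHz.
157.4 kHz mod fs = 3 kHz.
3 kHz ≤ fs/2 = 19.3 kHz, appears at 3 kHz.
Distinct values: {3 kHz, 11.4 kHz, 14.8 kHz, 17.2 kHz}.

3 kHz, 11.4 kHz, 14.8 kHz, 17.2 kHz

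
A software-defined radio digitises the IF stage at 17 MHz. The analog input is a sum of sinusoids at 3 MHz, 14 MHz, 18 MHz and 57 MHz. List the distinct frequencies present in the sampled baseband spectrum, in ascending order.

fs/2 = 8.5 MHz.
3 MHz ≤ fs/2 = 8.5 MHz, passes unchanged.
14 MHz > fs/2 = 8.5 MHz, folds to fs − 14 MHz = 3 MHz.
18 MHz mod fs = 1 MHz.
1 MHz ≤ fs/2 = 8.5 MHz, appears at 1 MHz.
57 MHz mod fs = 6 MHz.
6 MHz ≤ fs/2 = 8.5 MHz, appears at 6 MHz.
Distinct values: {1 MHz, 3 MHz, 6 MHz}.

1 MHz, 3 MHz, 6 MHz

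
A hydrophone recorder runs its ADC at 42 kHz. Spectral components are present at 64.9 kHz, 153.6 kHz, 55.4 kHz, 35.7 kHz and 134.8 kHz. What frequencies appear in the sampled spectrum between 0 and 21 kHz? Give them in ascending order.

fs/2 = 21 kHz.
64.9 kHz mod fs = 22.9 kHz.
22.9 kHz > fs/2 = 21 kHz, folds to fs − 22.9 kHz = 19.1 kHz.
153.6 kHz mod fs = 27.6 kHz.
27.6 kHz > fs/2 = 21 kHz, folds to fs − 27.6 kHz = 14.4 kHz.
55.4 kHz mod fs = 13.4 kHz.
13.4 kHz ≤ fs/2 = 21 kHz, appears at 13.4 kHz.
35.7 kHz > fs/2 = 21 kHz, folds to fs − 35.7 kHz = 6.3 kHz.
134.8 kHz mod fs = 8.8 kHz.
8.8 kHz ≤ fs/2 = 21 kHz, appears at 8.8 kHz.
Distinct values: {6.3 kHz, 8.8 kHz, 13.4 kHz, 14.4 kHz, 19.1 kHz}.

6.3 kHz, 8.8 kHz, 13.4 kHz, 14.4 kHz, 19.1 kHz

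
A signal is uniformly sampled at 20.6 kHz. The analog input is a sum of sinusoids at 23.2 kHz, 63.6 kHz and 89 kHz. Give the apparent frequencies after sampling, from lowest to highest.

fs/2 = 10.3 kHz.
23.2 kHz mod fs = 2.6 kHz.
2.6 kHz ≤ fs/2 = 10.3 kHz, appears at 2.6 kHz.
63.6 kHz mod fs = 1.8 kHz.
1.8 kHz ≤ fs/2 = 10.3 kHz, appears at 1.8 kHz.
89 kHz mod fs = 6.6 kHz.
6.6 kHz ≤ fs/2 = 10.3 kHz, appears at 6.6 kHz.
Distinct values: {1.8 kHz, 2.6 kHz, 6.6 kHz}.

1.8 kHz, 2.6 kHz, 6.6 kHz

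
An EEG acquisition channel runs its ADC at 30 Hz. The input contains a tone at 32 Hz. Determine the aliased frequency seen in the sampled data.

32 Hz mod fs = 2 Hz.
2 Hz ≤ fs/2 = 15 Hz, appears at 2 Hz.

2 Hz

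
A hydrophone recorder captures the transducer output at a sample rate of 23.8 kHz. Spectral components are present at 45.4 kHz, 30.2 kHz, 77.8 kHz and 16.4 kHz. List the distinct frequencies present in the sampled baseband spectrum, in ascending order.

fs/2 = 11.9 kHz.
45.4 kHz mod fs = 21.6 kHz.
21.6 kHz > fs/2 = 11.9 kHz, folds to fs − 21.6 kHz = 2.2 kHz.
30.2 kHz mod fs = 6.4 kHz.
6.4 kHz ≤ fs/2 = 11.9 kHz, appears at 6.4 kHz.
77.8 kHz mod fs = 6.4 kHz.
6.4 kHz ≤ fs/2 = 11.9 kHz, appears at 6.4 kHz.
16.4 kHz > fs/2 = 11.9 kHz, folds to fs − 16.4 kHz = 7.4 kHz.
Distinct values: {2.2 kHz, 6.4 kHz, 7.4 kHz}.

2.2 kHz, 6.4 kHz, 7.4 kHz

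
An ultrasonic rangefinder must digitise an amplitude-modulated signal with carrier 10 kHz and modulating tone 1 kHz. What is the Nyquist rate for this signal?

22 kHz

AM sidebands sit at fc ± fm = 9 kHz and 11 kHz.
Highest-frequency component: 11 kHz.
Nyquist rate = 2 × 11 kHz = 22 kHz.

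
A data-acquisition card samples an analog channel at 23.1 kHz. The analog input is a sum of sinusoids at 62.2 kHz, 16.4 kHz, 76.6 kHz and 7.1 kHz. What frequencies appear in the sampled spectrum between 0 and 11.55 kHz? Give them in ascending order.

6.7 kHz, 7.1 kHz, 7.3 kHz

fs/2 = 11.55 kHz.
62.2 kHz mod fs = 16 kHz.
16 kHz > fs/2 = 11.55 kHz, folds to fs − 16 kHz = 7.1 kHz.
16.4 kHz > fs/2 = 11.55 kHz, folds to fs − 16.4 kHz = 6.7 kHz.
76.6 kHz mod fs = 7.3 kHz.
7.3 kHz ≤ fs/2 = 11.55 kHz, appears at 7.3 kHz.
7.1 kHz ≤ fs/2 = 11.55 kHz, passes unchanged.
Distinct values: {6.7 kHz, 7.1 kHz, 7.3 kHz}.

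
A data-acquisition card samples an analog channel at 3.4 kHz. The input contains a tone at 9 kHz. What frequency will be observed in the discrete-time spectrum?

9 kHz mod fs = 2.2 kHz.
2.2 kHz > fs/2 = 1.7 kHz, folds to fs − 2.2 kHz = 1.2 kHz.

1.2 kHz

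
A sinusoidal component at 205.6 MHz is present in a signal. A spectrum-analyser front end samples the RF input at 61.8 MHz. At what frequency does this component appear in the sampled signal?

205.6 MHz mod fs = 20.2 MHz.
20.2 MHz ≤ fs/2 = 30.9 MHz, appears at 20.2 MHz.

20.2 MHz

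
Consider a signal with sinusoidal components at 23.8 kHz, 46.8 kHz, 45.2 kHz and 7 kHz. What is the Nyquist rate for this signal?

93.6 kHz

Highest-frequency component: 46.8 kHz.
Nyquist rate = 2 × 46.8 kHz = 93.6 kHz.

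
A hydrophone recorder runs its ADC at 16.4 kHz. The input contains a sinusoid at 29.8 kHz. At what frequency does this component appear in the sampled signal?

3 kHz

29.8 kHz mod fs = 13.4 kHz.
13.4 kHz > fs/2 = 8.2 kHz, folds to fs − 13.4 kHz = 3 kHz.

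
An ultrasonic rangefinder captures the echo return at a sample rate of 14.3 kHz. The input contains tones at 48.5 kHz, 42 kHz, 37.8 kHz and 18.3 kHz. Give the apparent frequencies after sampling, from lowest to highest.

0.9 kHz, 4 kHz, 5.1 kHz, 5.6 kHz

fs/2 = 7.15 kHz.
48.5 kHz mod fs = 5.6 kHz.
5.6 kHz ≤ fs/2 = 7.15 kHz, appears at 5.6 kHz.
42 kHz mod fs = 13.4 kHz.
13.4 kHz > fs/2 = 7.15 kHz, folds to fs − 13.4 kHz = 0.9 kHz.
37.8 kHz mod fs = 9.2 kHz.
9.2 kHz > fs/2 = 7.15 kHz, folds to fs − 9.2 kHz = 5.1 kHz.
18.3 kHz mod fs = 4 kHz.
4 kHz ≤ fs/2 = 7.15 kHz, appears at 4 kHz.
Distinct values: {0.9 kHz, 4 kHz, 5.1 kHz, 5.6 kHz}.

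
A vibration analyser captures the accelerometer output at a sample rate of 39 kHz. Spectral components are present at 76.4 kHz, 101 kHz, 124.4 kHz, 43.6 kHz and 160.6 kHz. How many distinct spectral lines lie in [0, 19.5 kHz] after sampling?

4

fs/2 = 19.5 kHz.
76.4 kHz mod fs = 37.4 kHz.
37.4 kHz > fs/2 = 19.5 kHz, folds to fs − 37.4 kHz = 1.6 kHz.
101 kHz mod fs = 23 kHz.
23 kHz > fs/2 = 19.5 kHz, folds to fs − 23 kHz = 16 kHz.
124.4 kHz mod fs = 7.4 kHz.
7.4 kHz ≤ fs/2 = 19.5 kHz, appears at 7.4 kHz.
43.6 kHz mod fs = 4.6 kHz.
4.6 kHz ≤ fs/2 = 19.5 kHz, appears at 4.6 kHz.
160.6 kHz mod fs = 4.6 kHz.
4.6 kHz ≤ fs/2 = 19.5 kHz, appears at 4.6 kHz.
Distinct values: {1.6 kHz, 4.6 kHz, 7.4 kHz, 16 kHz} → 4.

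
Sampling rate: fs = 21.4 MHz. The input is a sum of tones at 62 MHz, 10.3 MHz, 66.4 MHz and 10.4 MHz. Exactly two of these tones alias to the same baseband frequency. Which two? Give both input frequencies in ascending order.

62 MHz, 66.4 MHz

fs/2 = 10.7 MHz.
62 MHz mod fs = 19.2 MHz.
19.2 MHz > fs/2 = 10.7 MHz, folds to fs − 19.2 MHz = 2.2 MHz.
10.3 MHz ≤ fs/2 = 10.7 MHz, passes unchanged.
66.4 MHz mod fs = 2.2 MHz.
2.2 MHz ≤ fs/2 = 10.7 MHz, appears at 2.2 MHz.
10.4 MHz ≤ fs/2 = 10.7 MHz, passes unchanged.
62 MHz and 66.4 MHz both map to 2.2 MHz.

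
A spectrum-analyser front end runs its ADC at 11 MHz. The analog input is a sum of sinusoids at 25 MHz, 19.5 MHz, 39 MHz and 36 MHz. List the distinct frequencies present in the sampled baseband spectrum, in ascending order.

fs/2 = 5.5 MHz.
25 MHz mod fs = 3 MHz.
3 MHz ≤ fs/2 = 5.5 MHz, appears at 3 MHz.
19.5 MHz mod fs = 8.5 MHz.
8.5 MHz > fs/2 = 5.5 MHz, folds to fs − 8.5 MHz = 2.5 MHz.
39 MHz mod fs = 6 MHz.
6 MHz > fs/2 = 5.5 MHz, folds to fs − 6 MHz = 5 MHz.
36 MHz mod fs = 3 MHz.
3 MHz ≤ fs/2 = 5.5 MHz, appears at 3 MHz.
Distinct values: {2.5 MHz, 3 MHz, 5 MHz}.

2.5 MHz, 3 MHz, 5 MHz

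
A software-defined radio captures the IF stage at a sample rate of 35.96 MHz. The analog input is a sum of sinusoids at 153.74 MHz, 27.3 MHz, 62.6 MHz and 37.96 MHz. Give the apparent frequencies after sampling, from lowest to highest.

2 MHz, 8.66 MHz, 9.32 MHz, 9.9 MHz

fs/2 = 17.98 MHz.
153.74 MHz mod fs = 9.9 MHz.
9.9 MHz ≤ fs/2 = 17.98 MHz, appears at 9.9 MHz.
27.3 MHz > fs/2 = 17.98 MHz, folds to fs − 27.3 MHz = 8.66 MHz.
62.6 MHz mod fs = 26.64 MHz.
26.64 MHz > fs/2 = 17.98 MHz, folds to fs − 26.64 MHz = 9.32 MHz.
37.96 MHz mod fs = 2 MHz.
2 MHz ≤ fs/2 = 17.98 MHz, appears at 2 MHz.
Distinct values: {2 MHz, 8.66 MHz, 9.32 MHz, 9.9 MHz}.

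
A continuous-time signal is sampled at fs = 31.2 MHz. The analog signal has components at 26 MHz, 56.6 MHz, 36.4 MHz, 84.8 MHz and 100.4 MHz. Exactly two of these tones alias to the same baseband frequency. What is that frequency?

5.2 MHz

fs/2 = 15.6 MHz.
26 MHz > fs/2 = 15.6 MHz, folds to fs − 26 MHz = 5.2 MHz.
56.6 MHz mod fs = 25.4 MHz.
25.4 MHz > fs/2 = 15.6 MHz, folds to fs − 25.4 MHz = 5.8 MHz.
36.4 MHz mod fs = 5.2 MHz.
5.2 MHz ≤ fs/2 = 15.6 MHz, appears at 5.2 MHz.
84.8 MHz mod fs = 22.4 MHz.
22.4 MHz > fs/2 = 15.6 MHz, folds to fs − 22.4 MHz = 8.8 MHz.
100.4 MHz mod fs = 6.8 MHz.
6.8 MHz ≤ fs/2 = 15.6 MHz, appears at 6.8 MHz.
26 MHz and 36.4 MHz both map to 5.2 MHz.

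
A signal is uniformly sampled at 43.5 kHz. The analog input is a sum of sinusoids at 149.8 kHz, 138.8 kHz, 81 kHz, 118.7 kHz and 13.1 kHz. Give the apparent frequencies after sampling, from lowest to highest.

fs/2 = 21.75 kHz.
149.8 kHz mod fs = 19.3 kHz.
19.3 kHz ≤ fs/2 = 21.75 kHz, appears at 19.3 kHz.
138.8 kHz mod fs = 8.3 kHz.
8.3 kHz ≤ fs/2 = 21.75 kHz, appears at 8.3 kHz.
81 kHz mod fs = 37.5 kHz.
37.5 kHz > fs/2 = 21.75 kHz, folds to fs − 37.5 kHz = 6 kHz.
118.7 kHz mod fs = 31.7 kHz.
31.7 kHz > fs/2 = 21.75 kHz, folds to fs − 31.7 kHz = 11.8 kHz.
13.1 kHz ≤ fs/2 = 21.75 kHz, passes unchanged.
Distinct values: {6 kHz, 8.3 kHz, 11.8 kHz, 13.1 kHz, 19.3 kHz}.

6 kHz, 8.3 kHz, 11.8 kHz, 13.1 kHz, 19.3 kHz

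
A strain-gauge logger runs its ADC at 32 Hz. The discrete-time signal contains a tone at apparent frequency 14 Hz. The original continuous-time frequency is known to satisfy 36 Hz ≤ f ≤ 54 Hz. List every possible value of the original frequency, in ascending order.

46 Hz, 50 Hz

Frequencies that alias to 14 Hz are k·fs ± 14 Hz for integer k ≥ 0.
k=0: 14 Hz.
k=1: 18 Hz, 46 Hz.
k=2: 50 Hz, 78 Hz.
k=3: 82 Hz, 110 Hz.
Within [36 Hz, 54 Hz]: 46 Hz, 50 Hz.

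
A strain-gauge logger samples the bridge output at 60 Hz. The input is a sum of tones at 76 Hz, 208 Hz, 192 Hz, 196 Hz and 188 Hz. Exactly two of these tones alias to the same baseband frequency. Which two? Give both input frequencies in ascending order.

fs/2 = 30 Hz.
76 Hz mod fs = 16 Hz.
16 Hz ≤ fs/2 = 30 Hz, appears at 16 Hz.
208 Hz mod fs = 28 Hz.
28 Hz ≤ fs/2 = 30 Hz, appears at 28 Hz.
192 Hz mod fs = 12 Hz.
12 Hz ≤ fs/2 = 30 Hz, appears at 12 Hz.
196 Hz mod fs = 16 Hz.
16 Hz ≤ fs/2 = 30 Hz, appears at 16 Hz.
188 Hz mod fs = 8 Hz.
8 Hz ≤ fs/2 = 30 Hz, appears at 8 Hz.
76 Hz and 196 Hz both map to 16 Hz.

76 Hz, 196 Hz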